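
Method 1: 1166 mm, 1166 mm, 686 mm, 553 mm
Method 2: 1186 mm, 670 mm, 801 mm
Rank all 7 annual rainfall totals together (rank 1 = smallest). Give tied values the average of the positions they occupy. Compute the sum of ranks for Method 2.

Sorted (ascending): 553, 670, 686, 801, 1166, 1166, 1186
The 2 values of 1166 occupy positions 5–6 → average rank (5+6)/2 = 5.5.
Method 2 values → pooled ranks: 1186→7, 670→2, 801→4
Rank sum = 7 + 2 + 4 = 13

13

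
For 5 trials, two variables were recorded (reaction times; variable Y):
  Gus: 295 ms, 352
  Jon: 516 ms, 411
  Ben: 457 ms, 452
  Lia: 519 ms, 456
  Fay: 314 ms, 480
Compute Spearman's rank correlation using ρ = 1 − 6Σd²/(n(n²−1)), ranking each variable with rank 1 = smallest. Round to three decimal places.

0.300

Ranks of variable 1: 1, 4, 3, 5, 2
Ranks of variable 2: 1, 2, 3, 4, 5
d = r₁ − r₂: 0, 2, 0, 1, -3
d²: 0, 4, 0, 1, 9; Σd² = 14
ρ = 1 − 6·14/(5·24) = 1 − 84/120 = 0.300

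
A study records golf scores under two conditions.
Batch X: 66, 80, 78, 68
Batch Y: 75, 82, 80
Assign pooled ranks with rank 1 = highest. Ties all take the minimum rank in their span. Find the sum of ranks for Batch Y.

8

Sorted (descending): 82, 80, 80, 78, 75, 68, 66
The 2 values of 80 occupy positions 2–3 → each gets rank 2.
Batch Y values → pooled ranks: 75→5, 82→1, 80→2
Rank sum = 5 + 1 + 2 = 8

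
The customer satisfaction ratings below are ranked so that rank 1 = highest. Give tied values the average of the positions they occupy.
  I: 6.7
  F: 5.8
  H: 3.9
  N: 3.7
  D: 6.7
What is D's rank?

1.5

Sorted (descending): 6.7, 6.7, 5.8, 3.9, 3.7
The 2 values of 6.7 occupy positions 1–2 → average rank (1+2)/2 = 1.5.
D has value 6.7 → rank 1.5.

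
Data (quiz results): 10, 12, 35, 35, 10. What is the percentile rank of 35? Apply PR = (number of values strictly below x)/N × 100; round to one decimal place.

60.0

N = 5.
Strictly below 35: 3. Equal to 35: 2.
PR = 3/5 × 100 = 60.0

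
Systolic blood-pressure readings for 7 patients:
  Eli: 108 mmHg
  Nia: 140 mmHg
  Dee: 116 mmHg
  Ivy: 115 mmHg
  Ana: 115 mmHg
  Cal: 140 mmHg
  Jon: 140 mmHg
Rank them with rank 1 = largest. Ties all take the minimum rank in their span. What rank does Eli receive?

Sorted (descending): 140, 140, 140, 116, 115, 115, 108
The 3 values of 140 occupy positions 1–3 → each gets rank 1.
The 2 values of 115 occupy positions 5–6 → each gets rank 5.
Eli has value 108 mmHg → rank 7.

7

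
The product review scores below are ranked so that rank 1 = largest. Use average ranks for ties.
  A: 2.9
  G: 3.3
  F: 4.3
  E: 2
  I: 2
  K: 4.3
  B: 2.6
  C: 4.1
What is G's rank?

Sorted (descending): 4.3, 4.3, 4.1, 3.3, 2.9, 2.6, 2, 2
The 2 values of 4.3 occupy positions 1–2 → average rank (1+2)/2 = 1.5.
The 2 values of 2 occupy positions 7–8 → average rank (7+8)/2 = 7.5.
G has value 3.3 → rank 4.

4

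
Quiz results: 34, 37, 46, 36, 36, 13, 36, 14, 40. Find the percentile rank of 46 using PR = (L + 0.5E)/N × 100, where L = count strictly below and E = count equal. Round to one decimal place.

N = 9.
Strictly below 46: 8. Equal to 46: 1.
PR = (8 + 0.5·1)/9 × 100 = 94.4

94.4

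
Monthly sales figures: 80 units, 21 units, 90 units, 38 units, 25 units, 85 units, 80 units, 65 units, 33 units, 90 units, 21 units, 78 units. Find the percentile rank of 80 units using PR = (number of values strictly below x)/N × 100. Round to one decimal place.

N = 12.
Strictly below 80: 7. Equal to 80: 2.
PR = 7/12 × 100 = 58.3

58.3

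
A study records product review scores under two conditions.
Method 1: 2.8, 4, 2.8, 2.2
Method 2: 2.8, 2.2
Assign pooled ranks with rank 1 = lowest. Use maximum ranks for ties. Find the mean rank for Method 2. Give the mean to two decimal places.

3.50

Sorted (ascending): 2.2, 2.2, 2.8, 2.8, 2.8, 4
The 2 values of 2.2 occupy positions 1–2 → each gets rank 2.
The 3 values of 2.8 occupy positions 3–5 → each gets rank 5.
Method 2 values → pooled ranks: 2.8→5, 2.2→2
Mean rank = (5 + 2) / 2 = 3.50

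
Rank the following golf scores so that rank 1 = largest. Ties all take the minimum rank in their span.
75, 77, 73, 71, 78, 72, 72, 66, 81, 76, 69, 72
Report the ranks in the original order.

5, 3, 6, 10, 2, 7, 7, 12, 1, 4, 11, 7

Sorted (descending): 81, 78, 77, 76, 75, 73, 72, 72, 72, 71, 69, 66
The 3 values of 72 occupy positions 7–9 → each gets rank 7.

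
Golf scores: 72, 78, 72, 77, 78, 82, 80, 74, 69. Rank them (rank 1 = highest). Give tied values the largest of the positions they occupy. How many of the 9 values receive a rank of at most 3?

2

Sorted (descending): 82, 80, 78, 78, 77, 74, 72, 72, 69
The 2 values of 78 occupy positions 3–4 → each gets rank 4.
The 2 values of 72 occupy positions 7–8 → each gets rank 8.
Ranks ≤ 3: {1, 2} → 2 values.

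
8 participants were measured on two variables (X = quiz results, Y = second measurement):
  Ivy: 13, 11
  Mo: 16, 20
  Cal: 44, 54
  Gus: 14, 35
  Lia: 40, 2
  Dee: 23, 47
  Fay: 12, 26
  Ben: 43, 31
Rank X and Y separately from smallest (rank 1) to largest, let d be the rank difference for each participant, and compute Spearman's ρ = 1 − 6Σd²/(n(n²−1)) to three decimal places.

0.381

Ranks of variable 1: 2, 4, 8, 3, 6, 5, 1, 7
Ranks of variable 2: 2, 3, 8, 6, 1, 7, 4, 5
d = r₁ − r₂: 0, 1, 0, -3, 5, -2, -3, 2
d²: 0, 1, 0, 9, 25, 4, 9, 4; Σd² = 52
ρ = 1 − 6·52/(8·63) = 1 − 312/504 = 0.381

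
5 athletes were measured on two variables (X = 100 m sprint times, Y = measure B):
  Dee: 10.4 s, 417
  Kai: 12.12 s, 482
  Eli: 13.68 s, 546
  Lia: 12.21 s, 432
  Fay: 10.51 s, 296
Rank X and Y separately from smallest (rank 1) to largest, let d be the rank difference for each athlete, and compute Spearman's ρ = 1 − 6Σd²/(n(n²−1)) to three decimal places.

0.800

Ranks of variable 1: 1, 3, 5, 4, 2
Ranks of variable 2: 2, 4, 5, 3, 1
d = r₁ − r₂: -1, -1, 0, 1, 1
d²: 1, 1, 0, 1, 1; Σd² = 4
ρ = 1 − 6·4/(5·24) = 1 − 24/120 = 0.800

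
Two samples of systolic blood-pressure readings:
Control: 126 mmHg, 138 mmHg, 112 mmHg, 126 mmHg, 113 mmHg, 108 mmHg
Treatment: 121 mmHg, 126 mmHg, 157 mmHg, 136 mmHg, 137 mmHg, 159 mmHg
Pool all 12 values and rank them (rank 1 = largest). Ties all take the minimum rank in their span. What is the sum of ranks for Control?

48

Sorted (descending): 159, 157, 138, 137, 136, 126, 126, 126, 121, 113, 112, 108
The 3 values of 126 occupy positions 6–8 → each gets rank 6.
Control values → pooled ranks: 126→6, 138→3, 112→11, 126→6, 113→10, 108→12
Rank sum = 6 + 3 + 11 + 6 + 10 + 12 = 48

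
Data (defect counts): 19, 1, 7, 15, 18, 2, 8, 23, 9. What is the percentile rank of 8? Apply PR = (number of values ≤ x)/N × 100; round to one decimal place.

N = 9.
Strictly below 8: 3. Equal to 8: 1.
PR = 4/9 × 100 = 44.4

44.4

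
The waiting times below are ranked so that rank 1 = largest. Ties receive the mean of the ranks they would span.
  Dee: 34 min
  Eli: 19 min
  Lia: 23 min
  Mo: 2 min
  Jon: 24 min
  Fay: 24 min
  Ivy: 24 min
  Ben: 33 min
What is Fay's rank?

Sorted (descending): 34, 33, 24, 24, 24, 23, 19, 2
The 3 values of 24 occupy positions 3–5 → average rank 4.
Fay has value 24 min → rank 4.

4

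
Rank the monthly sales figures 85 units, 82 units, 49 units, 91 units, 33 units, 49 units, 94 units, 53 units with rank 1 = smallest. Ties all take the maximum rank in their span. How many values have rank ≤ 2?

Sorted (ascending): 33, 49, 49, 53, 82, 85, 91, 94
The 2 values of 49 occupy positions 2–3 → each gets rank 3.
Ranks ≤ 2: {1} → 1 value.

1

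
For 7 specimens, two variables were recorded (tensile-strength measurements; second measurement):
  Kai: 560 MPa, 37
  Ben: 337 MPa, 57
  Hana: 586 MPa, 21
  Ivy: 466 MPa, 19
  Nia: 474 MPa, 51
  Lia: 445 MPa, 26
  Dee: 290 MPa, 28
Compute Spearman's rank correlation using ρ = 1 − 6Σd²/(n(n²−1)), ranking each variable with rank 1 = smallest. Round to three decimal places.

Ranks of variable 1: 6, 2, 7, 4, 5, 3, 1
Ranks of variable 2: 5, 7, 2, 1, 6, 3, 4
d = r₁ − r₂: 1, -5, 5, 3, -1, 0, -3
d²: 1, 25, 25, 9, 1, 0, 9; Σd² = 70
ρ = 1 − 6·70/(7·48) = 1 − 420/336 = -0.250

-0.250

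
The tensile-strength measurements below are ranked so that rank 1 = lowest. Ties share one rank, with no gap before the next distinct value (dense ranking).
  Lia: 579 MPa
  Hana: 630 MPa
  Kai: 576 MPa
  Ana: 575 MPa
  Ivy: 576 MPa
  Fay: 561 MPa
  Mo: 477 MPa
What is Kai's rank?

4

Sorted (ascending): 477, 561, 575, 576, 576, 579, 630
The 2 values of 576 share dense rank 4.
Remaining distinct values take the next consecutive integers.
Kai has value 576 MPa → rank 4.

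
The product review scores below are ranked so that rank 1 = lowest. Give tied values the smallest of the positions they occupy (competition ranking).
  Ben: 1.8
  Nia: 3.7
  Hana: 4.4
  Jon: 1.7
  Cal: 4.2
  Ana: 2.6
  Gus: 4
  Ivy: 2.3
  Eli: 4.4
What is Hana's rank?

8

Sorted (ascending): 1.7, 1.8, 2.3, 2.6, 3.7, 4, 4.2, 4.4, 4.4
The 2 values of 4.4 occupy positions 8–9 → each gets rank 8.
Hana has value 4.4 → rank 8.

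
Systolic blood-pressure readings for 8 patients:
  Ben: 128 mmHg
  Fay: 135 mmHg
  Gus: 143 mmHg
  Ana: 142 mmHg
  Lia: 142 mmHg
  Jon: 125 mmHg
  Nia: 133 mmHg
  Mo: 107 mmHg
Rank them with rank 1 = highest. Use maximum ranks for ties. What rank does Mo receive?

Sorted (descending): 143, 142, 142, 135, 133, 128, 125, 107
The 2 values of 142 occupy positions 2–3 → each gets rank 3.
Mo has value 107 mmHg → rank 8.

8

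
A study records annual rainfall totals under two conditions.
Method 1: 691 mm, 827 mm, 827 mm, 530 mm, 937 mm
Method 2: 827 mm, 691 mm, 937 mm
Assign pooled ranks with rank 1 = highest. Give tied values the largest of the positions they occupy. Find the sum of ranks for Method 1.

Sorted (descending): 937, 937, 827, 827, 827, 691, 691, 530
The 2 values of 937 occupy positions 1–2 → each gets rank 2.
The 3 values of 827 occupy positions 3–5 → each gets rank 5.
The 2 values of 691 occupy positions 6–7 → each gets rank 7.
Method 1 values → pooled ranks: 691→7, 827→5, 827→5, 530→8, 937→2
Rank sum = 7 + 5 + 5 + 8 + 2 = 27

27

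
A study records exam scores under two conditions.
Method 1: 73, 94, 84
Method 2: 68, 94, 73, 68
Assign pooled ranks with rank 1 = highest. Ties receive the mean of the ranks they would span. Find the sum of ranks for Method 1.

9

Sorted (descending): 94, 94, 84, 73, 73, 68, 68
The 2 values of 94 occupy positions 1–2 → average rank (1+2)/2 = 1.5.
The 2 values of 73 occupy positions 4–5 → average rank (4+5)/2 = 4.5.
The 2 values of 68 occupy positions 6–7 → average rank (6+7)/2 = 6.5.
Method 1 values → pooled ranks: 73→4.5, 94→1.5, 84→3
Rank sum = 4.5 + 1.5 + 3 = 9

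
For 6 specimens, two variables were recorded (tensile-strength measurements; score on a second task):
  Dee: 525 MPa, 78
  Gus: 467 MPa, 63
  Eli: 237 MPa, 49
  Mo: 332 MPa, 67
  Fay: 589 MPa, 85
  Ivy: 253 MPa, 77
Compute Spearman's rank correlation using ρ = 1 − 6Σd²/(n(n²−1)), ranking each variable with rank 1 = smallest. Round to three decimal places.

Ranks of variable 1: 5, 4, 1, 3, 6, 2
Ranks of variable 2: 5, 2, 1, 3, 6, 4
d = r₁ − r₂: 0, 2, 0, 0, 0, -2
d²: 0, 4, 0, 0, 0, 4; Σd² = 8
ρ = 1 − 6·8/(6·35) = 1 − 48/210 = 0.771

0.771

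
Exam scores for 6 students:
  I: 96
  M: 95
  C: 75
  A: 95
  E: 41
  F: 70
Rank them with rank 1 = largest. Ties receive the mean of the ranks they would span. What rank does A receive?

Sorted (descending): 96, 95, 95, 75, 70, 41
The 2 values of 95 occupy positions 2–3 → average rank (2+3)/2 = 2.5.
A has value 95 → rank 2.5.

2.5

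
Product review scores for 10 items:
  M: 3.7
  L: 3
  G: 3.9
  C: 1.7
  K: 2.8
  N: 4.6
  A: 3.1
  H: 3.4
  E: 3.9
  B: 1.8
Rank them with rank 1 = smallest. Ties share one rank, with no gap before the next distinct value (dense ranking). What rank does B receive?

Sorted (ascending): 1.7, 1.8, 2.8, 3, 3.1, 3.4, 3.7, 3.9, 3.9, 4.6
The 2 values of 3.9 share dense rank 8.
Remaining distinct values take the next consecutive integers.
B has value 1.8 → rank 2.

2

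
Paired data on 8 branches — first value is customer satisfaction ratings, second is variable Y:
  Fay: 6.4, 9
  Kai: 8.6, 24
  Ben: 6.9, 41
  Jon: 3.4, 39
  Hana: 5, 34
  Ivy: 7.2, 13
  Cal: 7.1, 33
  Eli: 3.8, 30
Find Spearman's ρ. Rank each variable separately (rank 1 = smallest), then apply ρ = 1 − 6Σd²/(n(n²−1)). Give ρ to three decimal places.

-0.405

Ranks of variable 1: 4, 8, 5, 1, 3, 7, 6, 2
Ranks of variable 2: 1, 3, 8, 7, 6, 2, 5, 4
d = r₁ − r₂: 3, 5, -3, -6, -3, 5, 1, -2
d²: 9, 25, 9, 36, 9, 25, 1, 4; Σd² = 118
ρ = 1 − 6·118/(8·63) = 1 − 708/504 = -0.405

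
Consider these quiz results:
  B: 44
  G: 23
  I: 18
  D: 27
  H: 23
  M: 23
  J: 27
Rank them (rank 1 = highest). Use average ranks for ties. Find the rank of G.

5

Sorted (descending): 44, 27, 27, 23, 23, 23, 18
The 2 values of 27 occupy positions 2–3 → average rank (2+3)/2 = 2.5.
The 3 values of 23 occupy positions 4–6 → average rank 5.
G has value 23 → rank 5.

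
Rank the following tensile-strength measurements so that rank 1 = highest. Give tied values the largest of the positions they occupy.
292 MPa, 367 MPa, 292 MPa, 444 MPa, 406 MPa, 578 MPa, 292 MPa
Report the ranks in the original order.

7, 4, 7, 2, 3, 1, 7

Sorted (descending): 578, 444, 406, 367, 292, 292, 292
The 3 values of 292 occupy positions 5–7 → each gets rank 7.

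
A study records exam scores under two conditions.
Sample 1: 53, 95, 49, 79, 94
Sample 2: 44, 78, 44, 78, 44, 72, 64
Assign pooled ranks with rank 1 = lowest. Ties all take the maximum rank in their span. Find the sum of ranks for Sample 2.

40

Sorted (ascending): 44, 44, 44, 49, 53, 64, 72, 78, 78, 79, 94, 95
The 3 values of 44 occupy positions 1–3 → each gets rank 3.
The 2 values of 78 occupy positions 8–9 → each gets rank 9.
Sample 2 values → pooled ranks: 44→3, 78→9, 44→3, 78→9, 44→3, 72→7, 64→6
Rank sum = 3 + 9 + 3 + 9 + 3 + 7 + 6 = 40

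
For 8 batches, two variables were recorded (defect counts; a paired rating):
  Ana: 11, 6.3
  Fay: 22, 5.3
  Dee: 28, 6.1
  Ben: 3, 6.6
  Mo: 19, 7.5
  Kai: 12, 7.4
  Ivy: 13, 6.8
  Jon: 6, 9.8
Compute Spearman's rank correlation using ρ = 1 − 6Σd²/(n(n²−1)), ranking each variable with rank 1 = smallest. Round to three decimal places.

Ranks of variable 1: 3, 7, 8, 1, 6, 4, 5, 2
Ranks of variable 2: 3, 1, 2, 4, 7, 6, 5, 8
d = r₁ − r₂: 0, 6, 6, -3, -1, -2, 0, -6
d²: 0, 36, 36, 9, 1, 4, 0, 36; Σd² = 122
ρ = 1 − 6·122/(8·63) = 1 − 732/504 = -0.452

-0.452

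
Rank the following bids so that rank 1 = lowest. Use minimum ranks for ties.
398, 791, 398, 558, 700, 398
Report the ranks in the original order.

1, 6, 1, 4, 5, 1

Sorted (ascending): 398, 398, 398, 558, 700, 791
The 3 values of 398 occupy positions 1–3 → each gets rank 1.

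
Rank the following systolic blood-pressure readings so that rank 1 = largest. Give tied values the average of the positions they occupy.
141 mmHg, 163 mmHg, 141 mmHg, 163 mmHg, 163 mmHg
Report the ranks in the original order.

Sorted (descending): 163, 163, 163, 141, 141
The 3 values of 163 occupy positions 1–3 → average rank 2.
The 2 values of 141 occupy positions 4–5 → average rank (4+5)/2 = 4.5.

4.5, 2, 4.5, 2, 2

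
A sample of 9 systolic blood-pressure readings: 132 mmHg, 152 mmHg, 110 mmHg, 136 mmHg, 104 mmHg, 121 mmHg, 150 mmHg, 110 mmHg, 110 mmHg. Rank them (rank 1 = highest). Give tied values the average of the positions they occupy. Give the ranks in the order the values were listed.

Sorted (descending): 152, 150, 136, 132, 121, 110, 110, 110, 104
The 3 values of 110 occupy positions 6–8 → average rank 7.

4, 1, 7, 3, 9, 5, 2, 7, 7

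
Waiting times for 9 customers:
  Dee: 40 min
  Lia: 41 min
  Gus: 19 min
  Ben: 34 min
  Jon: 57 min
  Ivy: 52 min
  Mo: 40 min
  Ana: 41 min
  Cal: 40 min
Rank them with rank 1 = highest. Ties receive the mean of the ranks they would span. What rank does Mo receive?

6

Sorted (descending): 57, 52, 41, 41, 40, 40, 40, 34, 19
The 2 values of 41 occupy positions 3–4 → average rank (3+4)/2 = 3.5.
The 3 values of 40 occupy positions 5–7 → average rank 6.
Mo has value 40 min → rank 6.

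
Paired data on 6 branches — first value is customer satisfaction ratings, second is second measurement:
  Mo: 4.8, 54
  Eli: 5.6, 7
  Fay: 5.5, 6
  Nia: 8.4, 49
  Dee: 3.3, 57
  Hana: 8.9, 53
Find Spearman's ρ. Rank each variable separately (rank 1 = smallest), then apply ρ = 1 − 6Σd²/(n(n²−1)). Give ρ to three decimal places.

Ranks of variable 1: 2, 4, 3, 5, 1, 6
Ranks of variable 2: 5, 2, 1, 3, 6, 4
d = r₁ − r₂: -3, 2, 2, 2, -5, 2
d²: 9, 4, 4, 4, 25, 4; Σd² = 50
ρ = 1 − 6·50/(6·35) = 1 − 300/210 = -0.429

-0.429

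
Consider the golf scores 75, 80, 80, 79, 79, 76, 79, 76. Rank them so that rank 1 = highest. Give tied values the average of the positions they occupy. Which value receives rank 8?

75

Sorted (descending): 80, 80, 79, 79, 79, 76, 76, 75
The 2 values of 80 occupy positions 1–2 → average rank (1+2)/2 = 1.5.
The 3 values of 79 occupy positions 3–5 → average rank 4.
The 2 values of 76 occupy positions 6–7 → average rank (6+7)/2 = 6.5.
Rank 8 → value 75.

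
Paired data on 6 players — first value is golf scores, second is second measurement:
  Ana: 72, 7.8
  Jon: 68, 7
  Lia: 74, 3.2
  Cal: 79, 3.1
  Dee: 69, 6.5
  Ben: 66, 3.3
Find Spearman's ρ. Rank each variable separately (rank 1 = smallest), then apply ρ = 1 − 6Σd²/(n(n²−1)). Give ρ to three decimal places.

Ranks of variable 1: 4, 2, 5, 6, 3, 1
Ranks of variable 2: 6, 5, 2, 1, 4, 3
d = r₁ − r₂: -2, -3, 3, 5, -1, -2
d²: 4, 9, 9, 25, 1, 4; Σd² = 52
ρ = 1 − 6·52/(6·35) = 1 − 312/210 = -0.486

-0.486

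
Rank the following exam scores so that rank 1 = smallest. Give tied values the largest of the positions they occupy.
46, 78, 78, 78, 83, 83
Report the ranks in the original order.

1, 4, 4, 4, 6, 6

Sorted (ascending): 46, 78, 78, 78, 83, 83
The 3 values of 78 occupy positions 2–4 → each gets rank 4.
The 2 values of 83 occupy positions 5–6 → each gets rank 6.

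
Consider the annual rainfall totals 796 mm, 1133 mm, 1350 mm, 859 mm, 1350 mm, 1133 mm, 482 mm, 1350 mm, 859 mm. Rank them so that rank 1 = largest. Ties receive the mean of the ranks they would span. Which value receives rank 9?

482

Sorted (descending): 1350, 1350, 1350, 1133, 1133, 859, 859, 796, 482
The 3 values of 1350 occupy positions 1–3 → average rank 2.
The 2 values of 1133 occupy positions 4–5 → average rank (4+5)/2 = 4.5.
The 2 values of 859 occupy positions 6–7 → average rank (6+7)/2 = 6.5.
Rank 9 → value 482.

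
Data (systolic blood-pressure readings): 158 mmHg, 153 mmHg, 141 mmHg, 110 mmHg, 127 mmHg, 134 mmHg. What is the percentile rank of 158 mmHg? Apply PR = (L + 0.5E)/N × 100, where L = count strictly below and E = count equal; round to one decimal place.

91.7

N = 6.
Strictly below 158: 5. Equal to 158: 1.
PR = (5 + 0.5·1)/6 × 100 = 91.7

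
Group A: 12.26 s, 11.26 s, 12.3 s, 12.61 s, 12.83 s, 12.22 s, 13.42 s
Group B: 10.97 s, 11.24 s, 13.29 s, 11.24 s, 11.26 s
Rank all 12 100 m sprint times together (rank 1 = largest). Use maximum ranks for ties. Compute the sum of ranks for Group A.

35

Sorted (descending): 13.42, 13.29, 12.83, 12.61, 12.3, 12.26, 12.22, 11.26, 11.26, 11.24, 11.24, 10.97
The 2 values of 11.26 occupy positions 8–9 → each gets rank 9.
The 2 values of 11.24 occupy positions 10–11 → each gets rank 11.
Group A values → pooled ranks: 12.26→6, 11.26→9, 12.3→5, 12.61→4, 12.83→3, 12.22→7, 13.42→1
Rank sum = 6 + 9 + 5 + 4 + 3 + 7 + 1 = 35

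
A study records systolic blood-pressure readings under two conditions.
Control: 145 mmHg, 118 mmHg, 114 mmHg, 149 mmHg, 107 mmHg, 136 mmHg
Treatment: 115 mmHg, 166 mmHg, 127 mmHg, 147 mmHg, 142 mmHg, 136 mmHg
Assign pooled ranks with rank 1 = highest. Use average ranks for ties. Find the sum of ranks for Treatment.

33.5

Sorted (descending): 166, 149, 147, 145, 142, 136, 136, 127, 118, 115, 114, 107
The 2 values of 136 occupy positions 6–7 → average rank (6+7)/2 = 6.5.
Treatment values → pooled ranks: 115→10, 166→1, 127→8, 147→3, 142→5, 136→6.5
Rank sum = 10 + 1 + 8 + 3 + 5 + 6.5 = 33.5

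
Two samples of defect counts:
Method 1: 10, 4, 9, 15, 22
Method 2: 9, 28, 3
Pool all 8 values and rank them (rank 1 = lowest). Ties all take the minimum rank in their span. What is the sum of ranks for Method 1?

23

Sorted (ascending): 3, 4, 9, 9, 10, 15, 22, 28
The 2 values of 9 occupy positions 3–4 → each gets rank 3.
Method 1 values → pooled ranks: 10→5, 4→2, 9→3, 15→6, 22→7
Rank sum = 5 + 2 + 3 + 6 + 7 = 23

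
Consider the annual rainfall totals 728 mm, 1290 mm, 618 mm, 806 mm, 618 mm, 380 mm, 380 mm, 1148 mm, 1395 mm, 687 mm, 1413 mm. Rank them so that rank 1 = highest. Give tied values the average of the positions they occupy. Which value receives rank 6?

728

Sorted (descending): 1413, 1395, 1290, 1148, 806, 728, 687, 618, 618, 380, 380
The 2 values of 618 occupy positions 8–9 → average rank (8+9)/2 = 8.5.
The 2 values of 380 occupy positions 10–11 → average rank (10+11)/2 = 10.5.
Rank 6 → value 728.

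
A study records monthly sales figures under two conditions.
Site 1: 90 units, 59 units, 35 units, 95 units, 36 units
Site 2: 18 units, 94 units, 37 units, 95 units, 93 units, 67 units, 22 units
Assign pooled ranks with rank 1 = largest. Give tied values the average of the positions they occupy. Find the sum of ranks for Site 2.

45.5

Sorted (descending): 95, 95, 94, 93, 90, 67, 59, 37, 36, 35, 22, 18
The 2 values of 95 occupy positions 1–2 → average rank (1+2)/2 = 1.5.
Site 2 values → pooled ranks: 18→12, 94→3, 37→8, 95→1.5, 93→4, 67→6, 22→11
Rank sum = 12 + 3 + 8 + 1.5 + 4 + 6 + 11 = 45.5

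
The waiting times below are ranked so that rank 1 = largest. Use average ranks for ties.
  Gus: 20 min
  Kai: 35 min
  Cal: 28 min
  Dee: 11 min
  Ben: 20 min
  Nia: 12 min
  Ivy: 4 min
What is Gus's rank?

3.5

Sorted (descending): 35, 28, 20, 20, 12, 11, 4
The 2 values of 20 occupy positions 3–4 → average rank (3+4)/2 = 3.5.
Gus has value 20 min → rank 3.5.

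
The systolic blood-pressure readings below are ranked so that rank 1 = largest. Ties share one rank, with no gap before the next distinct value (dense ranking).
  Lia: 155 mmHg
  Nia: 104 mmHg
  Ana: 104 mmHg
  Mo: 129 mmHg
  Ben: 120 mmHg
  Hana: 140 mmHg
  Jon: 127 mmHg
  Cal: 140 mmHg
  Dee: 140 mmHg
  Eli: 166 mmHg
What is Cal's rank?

3

Sorted (descending): 166, 155, 140, 140, 140, 129, 127, 120, 104, 104
The 3 values of 140 share dense rank 3.
The 2 values of 104 share dense rank 7.
Remaining distinct values take the next consecutive integers.
Cal has value 140 mmHg → rank 3.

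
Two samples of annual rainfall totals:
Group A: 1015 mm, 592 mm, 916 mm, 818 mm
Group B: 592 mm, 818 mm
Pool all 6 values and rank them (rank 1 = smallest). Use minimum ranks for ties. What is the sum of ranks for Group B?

Sorted (ascending): 592, 592, 818, 818, 916, 1015
The 2 values of 592 occupy positions 1–2 → each gets rank 1.
The 2 values of 818 occupy positions 3–4 → each gets rank 3.
Group B values → pooled ranks: 592→1, 818→3
Rank sum = 1 + 3 = 4

4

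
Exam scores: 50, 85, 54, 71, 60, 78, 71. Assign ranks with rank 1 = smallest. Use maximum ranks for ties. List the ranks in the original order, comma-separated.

Sorted (ascending): 50, 54, 60, 71, 71, 78, 85
The 2 values of 71 occupy positions 4–5 → each gets rank 5.

1, 7, 2, 5, 3, 6, 5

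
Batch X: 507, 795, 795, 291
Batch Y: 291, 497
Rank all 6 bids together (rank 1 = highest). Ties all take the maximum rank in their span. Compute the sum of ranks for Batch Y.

Sorted (descending): 795, 795, 507, 497, 291, 291
The 2 values of 795 occupy positions 1–2 → each gets rank 2.
The 2 values of 291 occupy positions 5–6 → each gets rank 6.
Batch Y values → pooled ranks: 291→6, 497→4
Rank sum = 6 + 4 = 10

10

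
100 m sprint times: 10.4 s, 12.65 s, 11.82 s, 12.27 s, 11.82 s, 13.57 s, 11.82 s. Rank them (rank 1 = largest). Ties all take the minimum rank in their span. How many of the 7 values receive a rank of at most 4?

6

Sorted (descending): 13.57, 12.65, 12.27, 11.82, 11.82, 11.82, 10.4
The 3 values of 11.82 occupy positions 4–6 → each gets rank 4.
Ranks ≤ 4: {1, 2, 3, 4, 4, 4} → 6 values.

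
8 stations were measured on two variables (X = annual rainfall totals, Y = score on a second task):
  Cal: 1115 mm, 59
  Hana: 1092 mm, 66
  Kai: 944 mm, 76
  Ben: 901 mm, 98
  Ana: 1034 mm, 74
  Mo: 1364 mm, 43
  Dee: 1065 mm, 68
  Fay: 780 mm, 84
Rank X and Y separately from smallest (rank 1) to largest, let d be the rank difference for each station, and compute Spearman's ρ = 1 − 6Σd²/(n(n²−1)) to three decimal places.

-0.976

Ranks of variable 1: 7, 6, 3, 2, 4, 8, 5, 1
Ranks of variable 2: 2, 3, 6, 8, 5, 1, 4, 7
d = r₁ − r₂: 5, 3, -3, -6, -1, 7, 1, -6
d²: 25, 9, 9, 36, 1, 49, 1, 36; Σd² = 166
ρ = 1 − 6·166/(8·63) = 1 − 996/504 = -0.976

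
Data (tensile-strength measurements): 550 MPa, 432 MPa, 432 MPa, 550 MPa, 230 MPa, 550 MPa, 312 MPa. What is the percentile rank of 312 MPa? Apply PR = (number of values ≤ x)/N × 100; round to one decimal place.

N = 7.
Strictly below 312: 1. Equal to 312: 1.
PR = 2/7 × 100 = 28.6

28.6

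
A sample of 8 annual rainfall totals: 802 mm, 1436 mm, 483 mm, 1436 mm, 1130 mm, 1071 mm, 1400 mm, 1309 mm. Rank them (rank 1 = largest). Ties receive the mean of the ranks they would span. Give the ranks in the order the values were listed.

7, 1.5, 8, 1.5, 5, 6, 3, 4

Sorted (descending): 1436, 1436, 1400, 1309, 1130, 1071, 802, 483
The 2 values of 1436 occupy positions 1–2 → average rank (1+2)/2 = 1.5.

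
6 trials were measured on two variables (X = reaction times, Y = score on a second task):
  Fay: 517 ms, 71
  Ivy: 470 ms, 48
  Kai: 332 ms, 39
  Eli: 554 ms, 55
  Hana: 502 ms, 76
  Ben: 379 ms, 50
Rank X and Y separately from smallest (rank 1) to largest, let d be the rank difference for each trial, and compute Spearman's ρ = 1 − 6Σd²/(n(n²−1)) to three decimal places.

0.714

Ranks of variable 1: 5, 3, 1, 6, 4, 2
Ranks of variable 2: 5, 2, 1, 4, 6, 3
d = r₁ − r₂: 0, 1, 0, 2, -2, -1
d²: 0, 1, 0, 4, 4, 1; Σd² = 10
ρ = 1 − 6·10/(6·35) = 1 − 60/210 = 0.714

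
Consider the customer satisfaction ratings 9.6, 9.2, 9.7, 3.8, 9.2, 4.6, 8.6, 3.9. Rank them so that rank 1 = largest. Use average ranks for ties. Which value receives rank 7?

3.9

Sorted (descending): 9.7, 9.6, 9.2, 9.2, 8.6, 4.6, 3.9, 3.8
The 2 values of 9.2 occupy positions 3–4 → average rank (3+4)/2 = 3.5.
Rank 7 → value 3.9.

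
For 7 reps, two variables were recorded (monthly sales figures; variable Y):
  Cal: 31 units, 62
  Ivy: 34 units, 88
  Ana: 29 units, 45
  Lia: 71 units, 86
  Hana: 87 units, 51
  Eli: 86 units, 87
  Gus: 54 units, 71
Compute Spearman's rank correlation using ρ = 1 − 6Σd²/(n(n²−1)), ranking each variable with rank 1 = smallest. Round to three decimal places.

0.250

Ranks of variable 1: 2, 3, 1, 5, 7, 6, 4
Ranks of variable 2: 3, 7, 1, 5, 2, 6, 4
d = r₁ − r₂: -1, -4, 0, 0, 5, 0, 0
d²: 1, 16, 0, 0, 25, 0, 0; Σd² = 42
ρ = 1 − 6·42/(7·48) = 1 − 252/336 = 0.250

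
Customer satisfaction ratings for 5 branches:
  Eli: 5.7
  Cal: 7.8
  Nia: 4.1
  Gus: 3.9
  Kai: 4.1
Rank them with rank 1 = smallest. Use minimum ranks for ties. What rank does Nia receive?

Sorted (ascending): 3.9, 4.1, 4.1, 5.7, 7.8
The 2 values of 4.1 occupy positions 2–3 → each gets rank 2.
Nia has value 4.1 → rank 2.

2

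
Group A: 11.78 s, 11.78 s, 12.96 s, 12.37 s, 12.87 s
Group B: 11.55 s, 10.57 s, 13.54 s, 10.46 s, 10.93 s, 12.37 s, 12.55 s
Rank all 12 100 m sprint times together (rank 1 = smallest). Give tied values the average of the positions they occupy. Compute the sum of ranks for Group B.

Sorted (ascending): 10.46, 10.57, 10.93, 11.55, 11.78, 11.78, 12.37, 12.37, 12.55, 12.87, 12.96, 13.54
The 2 values of 11.78 occupy positions 5–6 → average rank (5+6)/2 = 5.5.
The 2 values of 12.37 occupy positions 7–8 → average rank (7+8)/2 = 7.5.
Group B values → pooled ranks: 11.55→4, 10.57→2, 13.54→12, 10.46→1, 10.93→3, 12.37→7.5, 12.55→9
Rank sum = 4 + 2 + 12 + 1 + 3 + 7.5 + 9 = 38.5

38.5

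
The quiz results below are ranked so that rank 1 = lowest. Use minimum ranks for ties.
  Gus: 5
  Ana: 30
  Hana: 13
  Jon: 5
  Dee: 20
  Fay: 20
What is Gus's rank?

1

Sorted (ascending): 5, 5, 13, 20, 20, 30
The 2 values of 5 occupy positions 1–2 → each gets rank 1.
The 2 values of 20 occupy positions 4–5 → each gets rank 4.
Gus has value 5 → rank 1.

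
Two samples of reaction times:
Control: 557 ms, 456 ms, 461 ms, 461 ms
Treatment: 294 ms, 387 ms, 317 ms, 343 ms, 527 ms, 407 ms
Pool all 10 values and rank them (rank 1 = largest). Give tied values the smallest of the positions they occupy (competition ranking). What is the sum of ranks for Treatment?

Sorted (descending): 557, 527, 461, 461, 456, 407, 387, 343, 317, 294
The 2 values of 461 occupy positions 3–4 → each gets rank 3.
Treatment values → pooled ranks: 294→10, 387→7, 317→9, 343→8, 527→2, 407→6
Rank sum = 10 + 7 + 9 + 8 + 2 + 6 = 42

42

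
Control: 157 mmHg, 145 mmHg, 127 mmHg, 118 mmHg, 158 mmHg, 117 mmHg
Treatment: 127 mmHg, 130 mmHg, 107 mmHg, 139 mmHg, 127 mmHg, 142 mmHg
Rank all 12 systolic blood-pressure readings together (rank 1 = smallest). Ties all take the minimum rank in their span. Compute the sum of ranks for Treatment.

Sorted (ascending): 107, 117, 118, 127, 127, 127, 130, 139, 142, 145, 157, 158
The 3 values of 127 occupy positions 4–6 → each gets rank 4.
Treatment values → pooled ranks: 127→4, 130→7, 107→1, 139→8, 127→4, 142→9
Rank sum = 4 + 7 + 1 + 8 + 4 + 9 = 33

33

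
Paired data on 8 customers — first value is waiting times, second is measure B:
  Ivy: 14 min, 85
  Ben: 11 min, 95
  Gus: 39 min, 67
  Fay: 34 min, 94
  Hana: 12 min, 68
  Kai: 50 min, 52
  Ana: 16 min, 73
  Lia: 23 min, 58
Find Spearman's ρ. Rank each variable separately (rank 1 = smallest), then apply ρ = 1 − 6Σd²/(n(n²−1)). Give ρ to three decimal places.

-0.643

Ranks of variable 1: 3, 1, 7, 6, 2, 8, 4, 5
Ranks of variable 2: 6, 8, 3, 7, 4, 1, 5, 2
d = r₁ − r₂: -3, -7, 4, -1, -2, 7, -1, 3
d²: 9, 49, 16, 1, 4, 49, 1, 9; Σd² = 138
ρ = 1 − 6·138/(8·63) = 1 − 828/504 = -0.643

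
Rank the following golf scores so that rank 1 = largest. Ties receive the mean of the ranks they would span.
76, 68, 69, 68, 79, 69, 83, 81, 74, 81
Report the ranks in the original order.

Sorted (descending): 83, 81, 81, 79, 76, 74, 69, 69, 68, 68
The 2 values of 81 occupy positions 2–3 → average rank (2+3)/2 = 2.5.
The 2 values of 69 occupy positions 7–8 → average rank (7+8)/2 = 7.5.
The 2 values of 68 occupy positions 9–10 → average rank (9+10)/2 = 9.5.

5, 9.5, 7.5, 9.5, 4, 7.5, 1, 2.5, 6, 2.5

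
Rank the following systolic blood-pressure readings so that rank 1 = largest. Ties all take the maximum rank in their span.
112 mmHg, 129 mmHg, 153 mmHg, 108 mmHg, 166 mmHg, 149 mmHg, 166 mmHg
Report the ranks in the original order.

6, 5, 3, 7, 2, 4, 2

Sorted (descending): 166, 166, 153, 149, 129, 112, 108
The 2 values of 166 occupy positions 1–2 → each gets rank 2.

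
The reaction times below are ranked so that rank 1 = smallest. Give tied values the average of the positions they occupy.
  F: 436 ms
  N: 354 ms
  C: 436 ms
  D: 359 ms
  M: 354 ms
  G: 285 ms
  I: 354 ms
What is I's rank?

3

Sorted (ascending): 285, 354, 354, 354, 359, 436, 436
The 3 values of 354 occupy positions 2–4 → average rank 3.
The 2 values of 436 occupy positions 6–7 → average rank (6+7)/2 = 6.5.
I has value 354 ms → rank 3.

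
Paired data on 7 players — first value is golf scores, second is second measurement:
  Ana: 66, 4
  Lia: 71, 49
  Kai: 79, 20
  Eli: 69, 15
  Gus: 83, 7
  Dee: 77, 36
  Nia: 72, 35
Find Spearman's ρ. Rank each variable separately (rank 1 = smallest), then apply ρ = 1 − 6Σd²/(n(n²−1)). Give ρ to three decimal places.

0.143

Ranks of variable 1: 1, 3, 6, 2, 7, 5, 4
Ranks of variable 2: 1, 7, 4, 3, 2, 6, 5
d = r₁ − r₂: 0, -4, 2, -1, 5, -1, -1
d²: 0, 16, 4, 1, 25, 1, 1; Σd² = 48
ρ = 1 − 6·48/(7·48) = 1 − 288/336 = 0.143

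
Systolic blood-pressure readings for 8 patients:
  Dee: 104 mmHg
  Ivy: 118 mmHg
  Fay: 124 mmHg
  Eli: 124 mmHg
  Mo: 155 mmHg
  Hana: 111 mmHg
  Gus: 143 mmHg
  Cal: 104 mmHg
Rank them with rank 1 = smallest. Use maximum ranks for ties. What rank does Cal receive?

Sorted (ascending): 104, 104, 111, 118, 124, 124, 143, 155
The 2 values of 104 occupy positions 1–2 → each gets rank 2.
The 2 values of 124 occupy positions 5–6 → each gets rank 6.
Cal has value 104 mmHg → rank 2.

2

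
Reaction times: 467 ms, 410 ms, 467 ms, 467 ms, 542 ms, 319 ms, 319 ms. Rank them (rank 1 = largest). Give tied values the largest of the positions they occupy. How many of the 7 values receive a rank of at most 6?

Sorted (descending): 542, 467, 467, 467, 410, 319, 319
The 3 values of 467 occupy positions 2–4 → each gets rank 4.
The 2 values of 319 occupy positions 6–7 → each gets rank 7.
Ranks ≤ 6: {1, 4, 4, 4, 5} → 5 values.

5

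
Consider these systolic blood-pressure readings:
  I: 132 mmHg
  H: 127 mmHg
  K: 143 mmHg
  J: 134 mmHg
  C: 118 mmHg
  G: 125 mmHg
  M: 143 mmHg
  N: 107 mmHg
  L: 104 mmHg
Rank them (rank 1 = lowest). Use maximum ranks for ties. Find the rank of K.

Sorted (ascending): 104, 107, 118, 125, 127, 132, 134, 143, 143
The 2 values of 143 occupy positions 8–9 → each gets rank 9.
K has value 143 mmHg → rank 9.

9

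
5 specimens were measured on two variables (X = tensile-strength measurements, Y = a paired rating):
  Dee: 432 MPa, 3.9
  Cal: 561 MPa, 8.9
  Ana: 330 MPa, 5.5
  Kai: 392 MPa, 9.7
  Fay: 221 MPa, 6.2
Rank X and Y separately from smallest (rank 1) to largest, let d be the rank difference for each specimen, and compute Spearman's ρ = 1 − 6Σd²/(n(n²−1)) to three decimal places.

Ranks of variable 1: 4, 5, 2, 3, 1
Ranks of variable 2: 1, 4, 2, 5, 3
d = r₁ − r₂: 3, 1, 0, -2, -2
d²: 9, 1, 0, 4, 4; Σd² = 18
ρ = 1 − 6·18/(5·24) = 1 − 108/120 = 0.100

0.100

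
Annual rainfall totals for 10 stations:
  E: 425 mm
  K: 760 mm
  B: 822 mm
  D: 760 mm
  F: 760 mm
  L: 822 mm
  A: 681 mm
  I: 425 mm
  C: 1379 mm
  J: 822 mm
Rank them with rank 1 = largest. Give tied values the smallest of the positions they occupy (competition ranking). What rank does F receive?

Sorted (descending): 1379, 822, 822, 822, 760, 760, 760, 681, 425, 425
The 3 values of 822 occupy positions 2–4 → each gets rank 2.
The 3 values of 760 occupy positions 5–7 → each gets rank 5.
The 2 values of 425 occupy positions 9–10 → each gets rank 9.
F has value 760 mm → rank 5.

5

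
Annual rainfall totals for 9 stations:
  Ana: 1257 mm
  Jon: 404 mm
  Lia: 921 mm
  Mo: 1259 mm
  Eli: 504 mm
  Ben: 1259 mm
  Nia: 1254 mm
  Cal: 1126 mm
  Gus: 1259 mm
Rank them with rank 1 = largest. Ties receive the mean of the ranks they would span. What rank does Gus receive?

Sorted (descending): 1259, 1259, 1259, 1257, 1254, 1126, 921, 504, 404
The 3 values of 1259 occupy positions 1–3 → average rank 2.
Gus has value 1259 mm → rank 2.

2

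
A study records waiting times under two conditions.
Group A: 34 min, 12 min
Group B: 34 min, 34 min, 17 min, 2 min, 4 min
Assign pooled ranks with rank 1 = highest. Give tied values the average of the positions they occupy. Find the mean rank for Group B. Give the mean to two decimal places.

Sorted (descending): 34, 34, 34, 17, 12, 4, 2
The 3 values of 34 occupy positions 1–3 → average rank 2.
Group B values → pooled ranks: 34→2, 34→2, 17→4, 2→7, 4→6
Mean rank = (2 + 2 + 4 + 7 + 6) / 5 = 4.20

4.20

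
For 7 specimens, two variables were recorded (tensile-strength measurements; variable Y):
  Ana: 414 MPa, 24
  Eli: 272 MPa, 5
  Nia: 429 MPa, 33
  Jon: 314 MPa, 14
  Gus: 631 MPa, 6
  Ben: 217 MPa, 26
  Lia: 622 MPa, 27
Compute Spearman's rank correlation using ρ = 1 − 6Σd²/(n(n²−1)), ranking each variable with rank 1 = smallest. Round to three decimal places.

Ranks of variable 1: 4, 2, 5, 3, 7, 1, 6
Ranks of variable 2: 4, 1, 7, 3, 2, 5, 6
d = r₁ − r₂: 0, 1, -2, 0, 5, -4, 0
d²: 0, 1, 4, 0, 25, 16, 0; Σd² = 46
ρ = 1 − 6·46/(7·48) = 1 − 276/336 = 0.179

0.179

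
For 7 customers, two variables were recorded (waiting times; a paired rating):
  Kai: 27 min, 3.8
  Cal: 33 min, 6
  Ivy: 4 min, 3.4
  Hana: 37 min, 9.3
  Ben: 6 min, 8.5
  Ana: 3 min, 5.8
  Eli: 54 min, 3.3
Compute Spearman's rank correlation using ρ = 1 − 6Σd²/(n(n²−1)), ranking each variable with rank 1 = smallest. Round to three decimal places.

0.000

Ranks of variable 1: 4, 5, 2, 6, 3, 1, 7
Ranks of variable 2: 3, 5, 2, 7, 6, 4, 1
d = r₁ − r₂: 1, 0, 0, -1, -3, -3, 6
d²: 1, 0, 0, 1, 9, 9, 36; Σd² = 56
ρ = 1 − 6·56/(7·48) = 1 − 336/336 = 0.000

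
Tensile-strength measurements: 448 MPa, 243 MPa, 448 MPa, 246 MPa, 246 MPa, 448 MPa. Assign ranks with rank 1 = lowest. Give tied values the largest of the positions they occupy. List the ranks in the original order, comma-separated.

6, 1, 6, 3, 3, 6

Sorted (ascending): 243, 246, 246, 448, 448, 448
The 2 values of 246 occupy positions 2–3 → each gets rank 3.
The 3 values of 448 occupy positions 4–6 → each gets rank 6.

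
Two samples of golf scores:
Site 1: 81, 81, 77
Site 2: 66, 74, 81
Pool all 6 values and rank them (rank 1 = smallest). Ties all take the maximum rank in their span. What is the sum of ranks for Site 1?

15

Sorted (ascending): 66, 74, 77, 81, 81, 81
The 3 values of 81 occupy positions 4–6 → each gets rank 6.
Site 1 values → pooled ranks: 81→6, 81→6, 77→3
Rank sum = 6 + 6 + 3 = 15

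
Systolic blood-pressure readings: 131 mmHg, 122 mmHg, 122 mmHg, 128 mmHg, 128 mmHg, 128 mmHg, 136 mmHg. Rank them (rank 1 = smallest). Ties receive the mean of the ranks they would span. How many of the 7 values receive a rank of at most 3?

Sorted (ascending): 122, 122, 128, 128, 128, 131, 136
The 2 values of 122 occupy positions 1–2 → average rank (1+2)/2 = 1.5.
The 3 values of 128 occupy positions 3–5 → average rank 4.
Ranks ≤ 3: {1.5, 1.5} → 2 values.

2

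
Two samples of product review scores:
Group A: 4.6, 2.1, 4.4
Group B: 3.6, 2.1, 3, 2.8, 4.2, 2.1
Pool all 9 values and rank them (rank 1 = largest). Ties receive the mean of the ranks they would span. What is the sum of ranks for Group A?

11

Sorted (descending): 4.6, 4.4, 4.2, 3.6, 3, 2.8, 2.1, 2.1, 2.1
The 3 values of 2.1 occupy positions 7–9 → average rank 8.
Group A values → pooled ranks: 4.6→1, 2.1→8, 4.4→2
Rank sum = 1 + 8 + 2 = 11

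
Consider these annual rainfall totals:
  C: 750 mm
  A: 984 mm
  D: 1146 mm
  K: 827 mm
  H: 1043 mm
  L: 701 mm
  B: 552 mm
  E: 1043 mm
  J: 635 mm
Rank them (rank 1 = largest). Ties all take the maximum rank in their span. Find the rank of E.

Sorted (descending): 1146, 1043, 1043, 984, 827, 750, 701, 635, 552
The 2 values of 1043 occupy positions 2–3 → each gets rank 3.
E has value 1043 mm → rank 3.

3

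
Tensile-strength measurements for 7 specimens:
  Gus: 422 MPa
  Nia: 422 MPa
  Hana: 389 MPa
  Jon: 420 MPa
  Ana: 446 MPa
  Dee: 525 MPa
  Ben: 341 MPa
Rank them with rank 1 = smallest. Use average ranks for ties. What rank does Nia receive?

4.5

Sorted (ascending): 341, 389, 420, 422, 422, 446, 525
The 2 values of 422 occupy positions 4–5 → average rank (4+5)/2 = 4.5.
Nia has value 422 MPa → rank 4.5.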